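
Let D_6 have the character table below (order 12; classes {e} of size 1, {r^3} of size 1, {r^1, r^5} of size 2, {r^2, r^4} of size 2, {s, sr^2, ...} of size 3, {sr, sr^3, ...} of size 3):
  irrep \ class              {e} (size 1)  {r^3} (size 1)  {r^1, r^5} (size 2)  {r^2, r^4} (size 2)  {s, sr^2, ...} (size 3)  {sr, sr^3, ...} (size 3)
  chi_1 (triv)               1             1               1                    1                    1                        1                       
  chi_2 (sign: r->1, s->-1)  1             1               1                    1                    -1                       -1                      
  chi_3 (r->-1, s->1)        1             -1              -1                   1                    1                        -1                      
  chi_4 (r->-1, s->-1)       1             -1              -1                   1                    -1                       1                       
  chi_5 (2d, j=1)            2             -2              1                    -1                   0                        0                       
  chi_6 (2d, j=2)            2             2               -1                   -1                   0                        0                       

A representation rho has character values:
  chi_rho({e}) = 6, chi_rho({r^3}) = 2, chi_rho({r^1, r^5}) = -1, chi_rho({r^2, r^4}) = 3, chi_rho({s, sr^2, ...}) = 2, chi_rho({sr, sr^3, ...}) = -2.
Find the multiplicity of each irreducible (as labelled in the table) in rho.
Multiplicities: chi_1: 1, chi_2: 1, chi_3: 2, chi_4: 0, chi_5: 0, chi_6: 1.

Why: Use <chi_rho, chi> = (1/|G|) sum_C |C| * chi_rho(C) * conj(chi(C)) with |G| = 12 for each irreducible chi in the table:
  <chi_rho, chi_1> = (1/12)[1*(6)*conj(1) + 1*(2)*conj(1) + 2*(-1)*conj(1) + 2*(3)*conj(1) + 3*(2)*conj(1) + 3*(-2)*conj(1)]
      = (1/12)[(6) + (2) + (-2) + (6) + (6) + (-6)] = 12/12 = 1
  <chi_rho, chi_2> = (1/12)[1*(6)*conj(1) + 1*(2)*conj(1) + 2*(-1)*conj(1) + 2*(3)*conj(1) + 3*(2)*conj(-1) + 3*(-2)*conj(-1)]
      = (1/12)[(6) + (2) + (-2) + (6) + (-6) + (6)] = 12/12 = 1
  <chi_rho, chi_3> = (1/12)[1*(6)*conj(1) + 1*(2)*conj(-1) + 2*(-1)*conj(-1) + 2*(3)*conj(1) + 3*(2)*conj(1) + 3*(-2)*conj(-1)]
      = (1/12)[(6) + (-2) + (2) + (6) + (6) + (6)] = 24/12 = 2
  <chi_rho, chi_4> = (1/12)[1*(6)*conj(1) + 1*(2)*conj(-1) + 2*(-1)*conj(-1) + 2*(3)*conj(1) + 3*(2)*conj(-1) + 3*(-2)*conj(1)]
      = (1/12)[(6) + (-2) + (2) + (6) + (-6) + (-6)] = 0/12 = 0
  <chi_rho, chi_5> = (1/12)[1*(6)*conj(2) + 1*(2)*conj(-2) + 2*(-1)*conj(1) + 2*(3)*conj(-1) + 3*(2)*conj(0) + 3*(-2)*conj(0)]
      = (1/12)[(12) + (-4) + (-2) + (-6) + (0) + (0)] = 0/12 = 0
  <chi_rho, chi_6> = (1/12)[1*(6)*conj(2) + 1*(2)*conj(2) + 2*(-1)*conj(-1) + 2*(3)*conj(-1) + 3*(2)*conj(0) + 3*(-2)*conj(0)]
      = (1/12)[(12) + (4) + (2) + (-6) + (0) + (0)] = 12/12 = 1
Dimension check: dim(rho) = sum (mult * dim) = 1*1 + 1*1 + 2*1 + 0*1 + 0*2 + 1*2 = 6 = chi_rho(e) = 6.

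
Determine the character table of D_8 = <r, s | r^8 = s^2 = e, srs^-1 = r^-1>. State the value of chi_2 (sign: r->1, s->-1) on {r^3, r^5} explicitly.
Conjugacy classes: {e} of size 1, {r^4} of size 1, {r^1, r^7} of size 2, {r^2, r^6} of size 2, {r^3, r^5} of size 2, {s, sr^2, ...} of size 4, {sr, sr^3, ...} of size 4.
Character table:
  irrep \ class              {e} (size 1)  {r^4} (size 1)  {r^1, r^7} (size 2)  {r^2, r^6} (size 2)  {r^3, r^5} (size 2)  {s, sr^2, ...} (size 4)  {sr, sr^3, ...} (size 4)
  chi_1 (triv)               1             1               1                    1                    1                    1                        1                       
  chi_2 (sign: r->1, s->-1)  1             1               1                    1                    1                    -1                       -1                      
  chi_3 (r->-1, s->1)        1             1               -1                   1                    -1                   1                        -1                      
  chi_4 (r->-1, s->-1)       1             1               -1                   1                    -1                   -1                       1                       
  chi_5 (2d, j=1)            2             -2              sqrt(2)              0                    -sqrt(2)             0                        0                       
  chi_6 (2d, j=2)            2             2               0                    -2                   0                    0                        0                       
  chi_7 (2d, j=3)            2             -2              -sqrt(2)             0                    sqrt(2)              0                        0                       

Spot check: chi_2 (sign: r->1, s->-1) on {r^3, r^5} = 1.

Why: D_8 has order 2*8 = 16 with 7 conjugacy classes, hence 7 irreducibles. Sum of squared dims 1 + 1 + 1 + 1 + 4 + 4 + 4 = 16 = |G|. Linear characters come from the abelianisation; the 2-dimensional irreps have character r^k -> 2*cos(2*pi*j*k/8), reflections -> 0.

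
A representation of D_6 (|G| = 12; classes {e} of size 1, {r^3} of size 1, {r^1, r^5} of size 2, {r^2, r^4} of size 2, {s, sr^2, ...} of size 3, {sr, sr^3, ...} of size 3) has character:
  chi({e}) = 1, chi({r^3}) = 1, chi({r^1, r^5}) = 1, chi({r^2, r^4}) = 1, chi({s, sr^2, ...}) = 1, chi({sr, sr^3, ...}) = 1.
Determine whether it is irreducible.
Irreducible: <chi, chi> = 1.

Argument: <chi, chi> = (1/|G|) sum_C |C| * |chi(C)|^2 = (1/12)[1*|1|^2 + 1*|1|^2 + 2*|1|^2 + 2*|1|^2 + 3*|1|^2 + 3*|1|^2]
  = (1/12)[(1) + (1) + (2) + (2) + (3) + (3)] = 12/12 = 1.
A character is irreducible iff <chi, chi> = 1, so this representation is irreducible.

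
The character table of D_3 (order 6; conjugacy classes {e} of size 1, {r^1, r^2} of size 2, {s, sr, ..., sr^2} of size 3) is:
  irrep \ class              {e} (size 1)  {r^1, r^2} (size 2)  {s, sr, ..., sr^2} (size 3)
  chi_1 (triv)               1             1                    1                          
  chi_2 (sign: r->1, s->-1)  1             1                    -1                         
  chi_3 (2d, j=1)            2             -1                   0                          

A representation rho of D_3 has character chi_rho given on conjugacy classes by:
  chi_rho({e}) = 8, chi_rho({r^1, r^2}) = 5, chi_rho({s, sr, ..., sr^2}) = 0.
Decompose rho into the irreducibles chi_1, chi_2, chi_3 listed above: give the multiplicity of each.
Multiplicities: chi_1: 3, chi_2: 3, chi_3: 1.

Derivation: Use <chi_rho, chi> = (1/|G|) sum_C |C| * chi_rho(C) * conj(chi(C)) with |G| = 6 for each irreducible chi in the table:
  <chi_rho, chi_1> = (1/6)[1*(8)*conj(1) + 2*(5)*conj(1) + 3*(0)*conj(1)]
      = (1/6)[(8) + (10) + (0)] = 18/6 = 3
  <chi_rho, chi_2> = (1/6)[1*(8)*conj(1) + 2*(5)*conj(1) + 3*(0)*conj(-1)]
      = (1/6)[(8) + (10) + (0)] = 18/6 = 3
  <chi_rho, chi_3> = (1/6)[1*(8)*conj(2) + 2*(5)*conj(-1) + 3*(0)*conj(0)]
      = (1/6)[(16) + (-10) + (0)] = 6/6 = 1
Dimension check: dim(rho) = sum (mult * dim) = 3*1 + 3*1 + 1*2 = 8 = chi_rho(e) = 8.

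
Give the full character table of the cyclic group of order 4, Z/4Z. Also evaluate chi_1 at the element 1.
Character table of Z/4Z (irreps indexed chi_0,...,chi_3 with chi_k(m) = zeta_4^(k*m), zeta_4 = exp(2*pi*i/4)):
  irrep \ class  {0} (size 1)  {1} (size 1)  {2} (size 1)  {3} (size 1)
  chi_0          1             1             1             1           
  chi_1          1             I             -1            -I          
  chi_2          1             -1            1             -1          
  chi_3          1             -I            -1            I           

Spot check: chi_1(1) = zeta_4^(1*1) = zeta_4^1 = I.

Explanation: Z/4Z is abelian, so all 4 irreducible complex representations are 1-dimensional. They are given by chi_k(m) = zeta_4^(k*m) for k = 0,...,3. Row orthogonality: sum_m chi_k(m) conj(chi_l(m)) = 4 * [k = l].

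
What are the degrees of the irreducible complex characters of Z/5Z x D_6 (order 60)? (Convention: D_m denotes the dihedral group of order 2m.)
Dimensions: 1, 1, 1, 1, 1, 1, 1, 1, 1, 1, 1, 1, 1, 1, 1, 1, 1, 1, 1, 1, 2, 2, 2, 2, 2, 2, 2, 2, 2, 2

Details: There are 30 irreducibles (= number of conjugacy classes). Their dimensions d_i satisfy sum d_i^2 = |G| = 60: 1 + 1 + 1 + 1 + 1 + 1 + 1 + 1 + 1 + 1 + 1 + 1 + 1 + 1 + 1 + 1 + 1 + 1 + 1 + 1 + 4 + 4 + 4 + 4 + 4 + 4 + 4 + 4 + 4 + 4 = 60. (For the product with Z/5Z: each of the 5 1-dim characters of Z/5Z tensors with each irrep of D_6, giving 5 copies of each D_6-dimension.)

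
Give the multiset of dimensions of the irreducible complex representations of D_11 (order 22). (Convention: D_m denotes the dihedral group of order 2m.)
Dimensions: 1, 1, 2, 2, 2, 2, 2

Details: There are 7 irreducibles (= number of conjugacy classes). Their dimensions d_i satisfy sum d_i^2 = |G| = 22: 1 + 1 + 4 + 4 + 4 + 4 + 4 = 22.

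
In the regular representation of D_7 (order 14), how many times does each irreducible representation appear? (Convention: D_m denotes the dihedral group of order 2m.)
Each irreducible V_i of dimension d_i appears with multiplicity d_i, i.e. rho_reg = (direct sum over all irreducibles V_i) d_i V_i. The irreducible dimensions for D_7 are 1, 1, 2, 2, 2: 2 irreducibles of dimension 1, each with multiplicity 1; 3 irreducibles of dimension 2, each with multiplicity 2. Total dimension 2*1*1 + 3*2*2 = 14 = |G|.

Solution. General theorem: in the regular representation of a finite group G, each irreducible appears with multiplicity equal to its dimension. Check: dim(rho_reg) = sum d_i^2 = 1 + 1 + 4 + 4 + 4 = 14 = |G|.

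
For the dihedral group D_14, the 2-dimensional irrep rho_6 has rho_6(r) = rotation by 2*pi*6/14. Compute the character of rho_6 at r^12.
chi_{rho_6}(r^12) = 2*cos(2*pi*6*12/14) = 2*cos(72*pi/7)

Solution. rho_6(r^12) is rotation by angle 2*pi*6*12/14, whose trace is 2*cos(2*pi*6*12/14) = 2*cos(72*pi/7).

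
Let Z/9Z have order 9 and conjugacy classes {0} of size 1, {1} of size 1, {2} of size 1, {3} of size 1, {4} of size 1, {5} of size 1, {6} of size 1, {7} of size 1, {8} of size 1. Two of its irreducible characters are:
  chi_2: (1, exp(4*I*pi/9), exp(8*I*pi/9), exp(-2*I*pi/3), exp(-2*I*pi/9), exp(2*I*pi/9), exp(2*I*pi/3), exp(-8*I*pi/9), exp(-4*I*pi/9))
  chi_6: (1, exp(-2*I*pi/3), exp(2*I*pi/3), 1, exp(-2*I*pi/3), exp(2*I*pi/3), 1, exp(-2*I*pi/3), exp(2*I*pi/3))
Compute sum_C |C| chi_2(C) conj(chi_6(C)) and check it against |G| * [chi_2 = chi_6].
Sum = 0; so <chi_2, chi_6> = 0 (distinct irreducibles are orthogonal).

Details: Compute term by term over conjugacy classes (|C| * chi_2(C) * conj(chi_6(C))):
  1*(1)*conj(1) + 1*(exp(4*I*pi/9))*conj(exp(-2*I*pi/3)) + 1*(exp(8*I*pi/9))*conj(exp(2*I*pi/3)) + 1*(exp(-2*I*pi/3))*conj(1) + 1*(exp(-2*I*pi/9))*conj(exp(-2*I*pi/3)) + 1*(exp(2*I*pi/9))*conj(exp(2*I*pi/3)) + 1*(exp(2*I*pi/3))*conj(1) + 1*(exp(-8*I*pi/9))*conj(exp(-2*I*pi/3)) + 1*(exp(-4*I*pi/9))*conj(exp(2*I*pi/3))
  = (1) + (exp(-8*I*pi/9)) + (exp(2*I*pi/9)) + (exp(-2*I*pi/3)) + (exp(4*I*pi/9)) + (exp(-4*I*pi/9)) + (exp(2*I*pi/3)) + (exp(-2*I*pi/9)) + (exp(8*I*pi/9))
  = 0.
(Exp terms are combined using exp(i*s)*conj(exp(i*t)) = exp(i*(s-t)), and sums of them are collapsed using the identity that for every m > 1 the m distinct m-th roots of unity sum to 0, e.g. 1 + exp(2*I*pi/3) + exp(-2*I*pi/3) = 0.)
Dividing by |G| = 9 gives 0/9 = 0, matching the row-orthogonality relation <chi_2, chi_6> = [chi_2 = chi_6].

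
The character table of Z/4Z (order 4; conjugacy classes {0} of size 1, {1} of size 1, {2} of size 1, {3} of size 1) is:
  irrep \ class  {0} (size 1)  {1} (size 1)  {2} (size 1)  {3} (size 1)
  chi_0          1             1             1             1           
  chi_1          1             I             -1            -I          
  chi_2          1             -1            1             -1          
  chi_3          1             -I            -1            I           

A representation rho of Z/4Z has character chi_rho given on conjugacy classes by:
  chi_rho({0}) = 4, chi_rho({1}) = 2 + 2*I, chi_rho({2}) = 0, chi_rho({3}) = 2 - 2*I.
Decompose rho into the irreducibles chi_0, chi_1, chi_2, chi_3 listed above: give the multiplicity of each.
Multiplicities: chi_0: 2, chi_1: 2, chi_2: 0, chi_3: 0.

Reasoning: Use <chi_rho, chi> = (1/|G|) sum_C |C| * chi_rho(C) * conj(chi(C)) with |G| = 4 for each irreducible chi in the table:
  <chi_rho, chi_0> = (1/4)[1*(4)*conj(1) + 1*(2 + 2*I)*conj(1) + 1*(0)*conj(1) + 1*(2 - 2*I)*conj(1)]
      = (1/4)[(4) + (2 + 2*I) + (0) + (2 - 2*I)] = 8/4 = 2
  <chi_rho, chi_1> = (1/4)[1*(4)*conj(1) + 1*(2 + 2*I)*conj(I) + 1*(0)*conj(-1) + 1*(2 - 2*I)*conj(-I)]
      = (1/4)[(4) + (2 - 2*I) + (0) + (2 + 2*I)] = 8/4 = 2
  <chi_rho, chi_2> = (1/4)[1*(4)*conj(1) + 1*(2 + 2*I)*conj(-1) + 1*(0)*conj(1) + 1*(2 - 2*I)*conj(-1)]
      = (1/4)[(4) + (-2 - 2*I) + (0) + (-2 + 2*I)] = 0/4 = 0
  <chi_rho, chi_3> = (1/4)[1*(4)*conj(1) + 1*(2 + 2*I)*conj(-I) + 1*(0)*conj(-1) + 1*(2 - 2*I)*conj(I)]
      = (1/4)[(4) + (-2 + 2*I) + (0) + (-2 - 2*I)] = 0/4 = 0
(Exp terms are combined using exp(i*s)*conj(exp(i*t)) = exp(i*(s-t)), and sums of them are collapsed using the identity that for every m > 1 the m distinct m-th roots of unity sum to 0, e.g. 1 + exp(2*I*pi/3) + exp(-2*I*pi/3) = 0.)
Dimension check: dim(rho) = sum (mult * dim) = 2*1 + 2*1 + 0*1 + 0*1 = 4 = chi_rho(e) = 4.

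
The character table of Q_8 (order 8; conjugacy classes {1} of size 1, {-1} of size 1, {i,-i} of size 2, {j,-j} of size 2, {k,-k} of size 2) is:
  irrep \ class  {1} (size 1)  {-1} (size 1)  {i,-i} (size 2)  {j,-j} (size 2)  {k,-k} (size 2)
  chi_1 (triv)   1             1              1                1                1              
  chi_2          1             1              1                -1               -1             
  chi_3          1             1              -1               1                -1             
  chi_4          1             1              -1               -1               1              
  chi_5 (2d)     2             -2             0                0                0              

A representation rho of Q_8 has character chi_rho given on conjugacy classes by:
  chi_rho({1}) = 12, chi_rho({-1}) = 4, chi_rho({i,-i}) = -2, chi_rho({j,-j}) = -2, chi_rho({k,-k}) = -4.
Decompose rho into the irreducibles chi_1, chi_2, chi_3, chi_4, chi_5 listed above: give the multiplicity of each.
Multiplicities: chi_1: 0, chi_2: 3, chi_3: 3, chi_4: 2, chi_5: 2.

Solution. Use <chi_rho, chi> = (1/|G|) sum_C |C| * chi_rho(C) * conj(chi(C)) with |G| = 8 for each irreducible chi in the table:
  <chi_rho, chi_1> = (1/8)[1*(12)*conj(1) + 1*(4)*conj(1) + 2*(-2)*conj(1) + 2*(-2)*conj(1) + 2*(-4)*conj(1)]
      = (1/8)[(12) + (4) + (-4) + (-4) + (-8)] = 0/8 = 0
  <chi_rho, chi_2> = (1/8)[1*(12)*conj(1) + 1*(4)*conj(1) + 2*(-2)*conj(1) + 2*(-2)*conj(-1) + 2*(-4)*conj(-1)]
      = (1/8)[(12) + (4) + (-4) + (4) + (8)] = 24/8 = 3
  <chi_rho, chi_3> = (1/8)[1*(12)*conj(1) + 1*(4)*conj(1) + 2*(-2)*conj(-1) + 2*(-2)*conj(1) + 2*(-4)*conj(-1)]
      = (1/8)[(12) + (4) + (4) + (-4) + (8)] = 24/8 = 3
  <chi_rho, chi_4> = (1/8)[1*(12)*conj(1) + 1*(4)*conj(1) + 2*(-2)*conj(-1) + 2*(-2)*conj(-1) + 2*(-4)*conj(1)]
      = (1/8)[(12) + (4) + (4) + (4) + (-8)] = 16/8 = 2
  <chi_rho, chi_5> = (1/8)[1*(12)*conj(2) + 1*(4)*conj(-2) + 2*(-2)*conj(0) + 2*(-2)*conj(0) + 2*(-4)*conj(0)]
      = (1/8)[(24) + (-8) + (0) + (0) + (0)] = 16/8 = 2
Dimension check: dim(rho) = sum (mult * dim) = 0*1 + 3*1 + 3*1 + 2*1 + 2*2 = 12 = chi_rho(e) = 12.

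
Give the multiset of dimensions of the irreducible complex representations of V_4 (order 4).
Dimensions: 1, 1, 1, 1

Justification: There are 4 irreducibles (= number of conjugacy classes). Their dimensions d_i satisfy sum d_i^2 = |G| = 4: 1 + 1 + 1 + 1 = 4.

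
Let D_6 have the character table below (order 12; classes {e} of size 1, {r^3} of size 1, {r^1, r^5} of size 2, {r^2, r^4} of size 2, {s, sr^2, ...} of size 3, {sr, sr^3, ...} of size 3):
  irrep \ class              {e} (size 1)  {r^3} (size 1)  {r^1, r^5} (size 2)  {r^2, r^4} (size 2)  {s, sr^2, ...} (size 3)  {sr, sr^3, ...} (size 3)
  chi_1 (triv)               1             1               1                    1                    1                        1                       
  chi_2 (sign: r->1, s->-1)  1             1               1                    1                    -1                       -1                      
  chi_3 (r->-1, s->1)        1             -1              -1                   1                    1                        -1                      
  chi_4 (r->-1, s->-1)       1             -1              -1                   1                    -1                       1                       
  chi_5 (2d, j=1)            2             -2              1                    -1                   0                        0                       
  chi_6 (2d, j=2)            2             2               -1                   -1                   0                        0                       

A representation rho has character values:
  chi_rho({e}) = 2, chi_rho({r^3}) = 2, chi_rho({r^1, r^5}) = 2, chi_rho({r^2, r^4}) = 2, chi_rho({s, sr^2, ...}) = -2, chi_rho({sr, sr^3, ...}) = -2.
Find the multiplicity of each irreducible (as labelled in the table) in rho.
Multiplicities: chi_1: 0, chi_2: 2, chi_3: 0, chi_4: 0, chi_5: 0, chi_6: 0.

Details: Use <chi_rho, chi> = (1/|G|) sum_C |C| * chi_rho(C) * conj(chi(C)) with |G| = 12 for each irreducible chi in the table:
  <chi_rho, chi_1> = (1/12)[1*(2)*conj(1) + 1*(2)*conj(1) + 2*(2)*conj(1) + 2*(2)*conj(1) + 3*(-2)*conj(1) + 3*(-2)*conj(1)]
      = (1/12)[(2) + (2) + (4) + (4) + (-6) + (-6)] = 0/12 = 0
  <chi_rho, chi_2> = (1/12)[1*(2)*conj(1) + 1*(2)*conj(1) + 2*(2)*conj(1) + 2*(2)*conj(1) + 3*(-2)*conj(-1) + 3*(-2)*conj(-1)]
      = (1/12)[(2) + (2) + (4) + (4) + (6) + (6)] = 24/12 = 2
  <chi_rho, chi_3> = (1/12)[1*(2)*conj(1) + 1*(2)*conj(-1) + 2*(2)*conj(-1) + 2*(2)*conj(1) + 3*(-2)*conj(1) + 3*(-2)*conj(-1)]
      = (1/12)[(2) + (-2) + (-4) + (4) + (-6) + (6)] = 0/12 = 0
  <chi_rho, chi_4> = (1/12)[1*(2)*conj(1) + 1*(2)*conj(-1) + 2*(2)*conj(-1) + 2*(2)*conj(1) + 3*(-2)*conj(-1) + 3*(-2)*conj(1)]
      = (1/12)[(2) + (-2) + (-4) + (4) + (6) + (-6)] = 0/12 = 0
  <chi_rho, chi_5> = (1/12)[1*(2)*conj(2) + 1*(2)*conj(-2) + 2*(2)*conj(1) + 2*(2)*conj(-1) + 3*(-2)*conj(0) + 3*(-2)*conj(0)]
      = (1/12)[(4) + (-4) + (4) + (-4) + (0) + (0)] = 0/12 = 0
  <chi_rho, chi_6> = (1/12)[1*(2)*conj(2) + 1*(2)*conj(2) + 2*(2)*conj(-1) + 2*(2)*conj(-1) + 3*(-2)*conj(0) + 3*(-2)*conj(0)]
      = (1/12)[(4) + (4) + (-4) + (-4) + (0) + (0)] = 0/12 = 0
Dimension check: dim(rho) = sum (mult * dim) = 0*1 + 2*1 + 0*1 + 0*1 + 0*2 + 0*2 = 2 = chi_rho(e) = 2.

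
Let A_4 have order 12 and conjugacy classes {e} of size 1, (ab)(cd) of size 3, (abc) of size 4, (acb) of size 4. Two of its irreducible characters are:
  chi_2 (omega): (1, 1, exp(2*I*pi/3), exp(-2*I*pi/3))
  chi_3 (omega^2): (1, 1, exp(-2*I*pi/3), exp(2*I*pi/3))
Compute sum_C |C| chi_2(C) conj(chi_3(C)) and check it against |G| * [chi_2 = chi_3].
Sum = 0; so <chi_2, chi_3> = 0 (distinct irreducibles are orthogonal).

Details: Compute term by term over conjugacy classes (|C| * chi_2(C) * conj(chi_3(C))):
  1*(1)*conj(1) + 3*(1)*conj(1) + 4*(exp(2*I*pi/3))*conj(exp(-2*I*pi/3)) + 4*(exp(-2*I*pi/3))*conj(exp(2*I*pi/3))
  = (1) + (3) + (4*exp(-2*I*pi/3)) + (4*exp(2*I*pi/3))
  = 0.
(Exp terms are combined using exp(i*s)*conj(exp(i*t)) = exp(i*(s-t)), and sums of them are collapsed using the identity that for every m > 1 the m distinct m-th roots of unity sum to 0, e.g. 1 + exp(2*I*pi/3) + exp(-2*I*pi/3) = 0.)
Dividing by |G| = 12 gives 0/12 = 0, matching the row-orthogonality relation <chi_2, chi_3> = [chi_2 = chi_3].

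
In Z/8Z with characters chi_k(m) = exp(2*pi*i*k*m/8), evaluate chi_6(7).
chi_6(7) = zeta_8^42 = I

Explanation: chi_6(7) = zeta_8^(6*7) = zeta_8^42. Since zeta_8^8 = 1, this equals zeta_8^2 = exp(2*pi*i*2/8) = I.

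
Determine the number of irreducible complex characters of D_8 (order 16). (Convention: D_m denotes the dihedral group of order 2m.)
7

Justification: The number of irreducible complex representations of a finite group equals its number of conjugacy classes. D_8 has 7 conjugacy classes (n/2 + 3 for n even), so D_8 (order 16) has exactly 7 irreducible complex representations.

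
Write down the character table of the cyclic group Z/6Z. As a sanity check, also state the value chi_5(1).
Character table of Z/6Z (irreps indexed chi_0,...,chi_5 with chi_k(m) = zeta_6^(k*m), zeta_6 = exp(2*pi*i/6)):
  irrep \ class  {0} (size 1)  {1} (size 1)    {2} (size 1)    {3} (size 1)  {4} (size 1)    {5} (size 1)  
  chi_0          1             1               1               1             1               1             
  chi_1          1             exp(I*pi/3)     exp(2*I*pi/3)   -1            exp(-2*I*pi/3)  exp(-I*pi/3)  
  chi_2          1             exp(2*I*pi/3)   exp(-2*I*pi/3)  1             exp(2*I*pi/3)   exp(-2*I*pi/3)
  chi_3          1             -1              1               -1            1               -1            
  chi_4          1             exp(-2*I*pi/3)  exp(2*I*pi/3)   1             exp(-2*I*pi/3)  exp(2*I*pi/3) 
  chi_5          1             exp(-I*pi/3)    exp(-2*I*pi/3)  -1            exp(2*I*pi/3)   exp(I*pi/3)   

Spot check: chi_5(1) = zeta_6^(5*1) = zeta_6^5 = exp(-I*pi/3).

Solution. Z/6Z is abelian, so all 6 irreducible complex representations are 1-dimensional. They are given by chi_k(m) = zeta_6^(k*m) for k = 0,...,5. Row orthogonality: sum_m chi_k(m) conj(chi_l(m)) = 6 * [k = l].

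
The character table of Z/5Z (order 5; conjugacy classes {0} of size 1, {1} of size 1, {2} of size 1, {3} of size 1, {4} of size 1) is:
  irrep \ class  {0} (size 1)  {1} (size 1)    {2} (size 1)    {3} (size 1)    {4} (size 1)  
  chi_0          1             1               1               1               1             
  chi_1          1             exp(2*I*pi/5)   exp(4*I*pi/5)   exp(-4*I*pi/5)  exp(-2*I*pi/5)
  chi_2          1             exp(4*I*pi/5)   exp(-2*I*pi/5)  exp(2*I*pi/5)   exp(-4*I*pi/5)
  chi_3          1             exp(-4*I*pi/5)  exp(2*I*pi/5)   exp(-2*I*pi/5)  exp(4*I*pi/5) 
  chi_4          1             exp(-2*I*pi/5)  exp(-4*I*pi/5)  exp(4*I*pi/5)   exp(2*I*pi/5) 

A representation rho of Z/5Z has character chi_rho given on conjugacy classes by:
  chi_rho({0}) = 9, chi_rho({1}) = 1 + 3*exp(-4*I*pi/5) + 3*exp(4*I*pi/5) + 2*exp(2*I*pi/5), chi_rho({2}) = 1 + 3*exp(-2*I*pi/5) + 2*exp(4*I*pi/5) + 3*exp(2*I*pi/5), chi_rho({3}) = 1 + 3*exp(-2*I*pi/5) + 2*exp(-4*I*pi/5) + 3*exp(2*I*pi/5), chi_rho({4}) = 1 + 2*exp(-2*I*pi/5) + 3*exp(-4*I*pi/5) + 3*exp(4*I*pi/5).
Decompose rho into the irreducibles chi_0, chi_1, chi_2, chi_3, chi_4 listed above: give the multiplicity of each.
Multiplicities: chi_0: 1, chi_1: 2, chi_2: 3, chi_3: 3, chi_4: 0.

Solution. Use <chi_rho, chi> = (1/|G|) sum_C |C| * chi_rho(C) * conj(chi(C)) with |G| = 5 for each irreducible chi in the table:
  <chi_rho, chi_0> = (1/5)[1*(9)*conj(1) + 1*(1 + 3*exp(-4*I*pi/5) + 3*exp(4*I*pi/5) + 2*exp(2*I*pi/5))*conj(1) + 1*(1 + 3*exp(-2*I*pi/5) + 2*exp(4*I*pi/5) + 3*exp(2*I*pi/5))*conj(1) + 1*(1 + 3*exp(-2*I*pi/5) + 2*exp(-4*I*pi/5) + 3*exp(2*I*pi/5))*conj(1) + 1*(1 + 2*exp(-2*I*pi/5) + 3*exp(-4*I*pi/5) + 3*exp(4*I*pi/5))*conj(1)]
      = (1/5)[(9) + (1 + 3*exp(-4*I*pi/5) + 3*exp(4*I*pi/5) + 2*exp(2*I*pi/5)) + (1 + 3*exp(-2*I*pi/5) + 2*exp(4*I*pi/5) + 3*exp(2*I*pi/5)) + (1 + 3*exp(-2*I*pi/5) + 2*exp(-4*I*pi/5) + 3*exp(2*I*pi/5)) + (1 + 2*exp(-2*I*pi/5) + 3*exp(-4*I*pi/5) + 3*exp(4*I*pi/5))] = 5/5 = 1
  <chi_rho, chi_1> = (1/5)[1*(9)*conj(1) + 1*(1 + 3*exp(-4*I*pi/5) + 3*exp(4*I*pi/5) + 2*exp(2*I*pi/5))*conj(exp(2*I*pi/5)) + 1*(1 + 3*exp(-2*I*pi/5) + 2*exp(4*I*pi/5) + 3*exp(2*I*pi/5))*conj(exp(4*I*pi/5)) + 1*(1 + 3*exp(-2*I*pi/5) + 2*exp(-4*I*pi/5) + 3*exp(2*I*pi/5))*conj(exp(-4*I*pi/5)) + 1*(1 + 2*exp(-2*I*pi/5) + 3*exp(-4*I*pi/5) + 3*exp(4*I*pi/5))*conj(exp(-2*I*pi/5))]
      = (1/5)[(9) + (2 + exp(-2*I*pi/5) + 3*exp(4*I*pi/5) + 3*exp(2*I*pi/5)) + (2 + 3*exp(-2*I*pi/5) + exp(-4*I*pi/5) + 3*exp(4*I*pi/5)) + (2 + 3*exp(-4*I*pi/5) + exp(4*I*pi/5) + 3*exp(2*I*pi/5)) + (2 + 3*exp(-2*I*pi/5) + 3*exp(-4*I*pi/5) + exp(2*I*pi/5))] = 10/5 = 2
  <chi_rho, chi_2> = (1/5)[1*(9)*conj(1) + 1*(1 + 3*exp(-4*I*pi/5) + 3*exp(4*I*pi/5) + 2*exp(2*I*pi/5))*conj(exp(4*I*pi/5)) + 1*(1 + 3*exp(-2*I*pi/5) + 2*exp(4*I*pi/5) + 3*exp(2*I*pi/5))*conj(exp(-2*I*pi/5)) + 1*(1 + 3*exp(-2*I*pi/5) + 2*exp(-4*I*pi/5) + 3*exp(2*I*pi/5))*conj(exp(2*I*pi/5)) + 1*(1 + 2*exp(-2*I*pi/5) + 3*exp(-4*I*pi/5) + 3*exp(4*I*pi/5))*conj(exp(-4*I*pi/5))]
      = (1/5)[(9) + (3 + 2*exp(-2*I*pi/5) + exp(-4*I*pi/5) + 3*exp(2*I*pi/5)) + (3 + 2*exp(-4*I*pi/5) + exp(2*I*pi/5) + 3*exp(4*I*pi/5)) + (3 + 3*exp(-4*I*pi/5) + exp(-2*I*pi/5) + 2*exp(4*I*pi/5)) + (3 + 3*exp(-2*I*pi/5) + exp(4*I*pi/5) + 2*exp(2*I*pi/5))] = 15/5 = 3
  <chi_rho, chi_3> = (1/5)[1*(9)*conj(1) + 1*(1 + 3*exp(-4*I*pi/5) + 3*exp(4*I*pi/5) + 2*exp(2*I*pi/5))*conj(exp(-4*I*pi/5)) + 1*(1 + 3*exp(-2*I*pi/5) + 2*exp(4*I*pi/5) + 3*exp(2*I*pi/5))*conj(exp(2*I*pi/5)) + 1*(1 + 3*exp(-2*I*pi/5) + 2*exp(-4*I*pi/5) + 3*exp(2*I*pi/5))*conj(exp(-2*I*pi/5)) + 1*(1 + 2*exp(-2*I*pi/5) + 3*exp(-4*I*pi/5) + 3*exp(4*I*pi/5))*conj(exp(4*I*pi/5))]
      = (1/5)[(9) + (3 + 3*exp(-2*I*pi/5) + 2*exp(-4*I*pi/5) + exp(4*I*pi/5)) + (3 + 3*exp(-4*I*pi/5) + exp(-2*I*pi/5) + 2*exp(2*I*pi/5)) + (3 + 2*exp(-2*I*pi/5) + exp(2*I*pi/5) + 3*exp(4*I*pi/5)) + (3 + exp(-4*I*pi/5) + 2*exp(4*I*pi/5) + 3*exp(2*I*pi/5))] = 15/5 = 3
  <chi_rho, chi_4> = (1/5)[1*(9)*conj(1) + 1*(1 + 3*exp(-4*I*pi/5) + 3*exp(4*I*pi/5) + 2*exp(2*I*pi/5))*conj(exp(-2*I*pi/5)) + 1*(1 + 3*exp(-2*I*pi/5) + 2*exp(4*I*pi/5) + 3*exp(2*I*pi/5))*conj(exp(-4*I*pi/5)) + 1*(1 + 3*exp(-2*I*pi/5) + 2*exp(-4*I*pi/5) + 3*exp(2*I*pi/5))*conj(exp(4*I*pi/5)) + 1*(1 + 2*exp(-2*I*pi/5) + 3*exp(-4*I*pi/5) + 3*exp(4*I*pi/5))*conj(exp(2*I*pi/5))]
      = (1/5)[(9) + (3*exp(-2*I*pi/5) + 3*exp(-4*I*pi/5) + exp(2*I*pi/5) + 2*exp(4*I*pi/5)) + (2*exp(-2*I*pi/5) + 3*exp(-4*I*pi/5) + exp(4*I*pi/5) + 3*exp(2*I*pi/5)) + (3*exp(-2*I*pi/5) + exp(-4*I*pi/5) + 3*exp(4*I*pi/5) + 2*exp(2*I*pi/5)) + (2*exp(-4*I*pi/5) + exp(-2*I*pi/5) + 3*exp(4*I*pi/5) + 3*exp(2*I*pi/5))] = 0/5 = 0
(Exp terms are combined using exp(i*s)*conj(exp(i*t)) = exp(i*(s-t)), and sums of them are collapsed using the identity that for every m > 1 the m distinct m-th roots of unity sum to 0, e.g. 1 + exp(2*I*pi/3) + exp(-2*I*pi/3) = 0.)
Dimension check: dim(rho) = sum (mult * dim) = 1*1 + 2*1 + 3*1 + 3*1 + 0*1 = 9 = chi_rho(e) = 9.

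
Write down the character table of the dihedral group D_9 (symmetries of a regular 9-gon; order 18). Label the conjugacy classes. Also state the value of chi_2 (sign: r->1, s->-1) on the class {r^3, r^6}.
Conjugacy classes: {e} of size 1, {r^1, r^8} of size 2, {r^2, r^7} of size 2, {r^3, r^6} of size 2, {r^4, r^5} of size 2, {s, sr, ..., sr^8} of size 9.
Character table:
  irrep \ class              {e} (size 1)  {r^1, r^8} (size 2)  {r^2, r^7} (size 2)  {r^3, r^6} (size 2)  {r^4, r^5} (size 2)  {s, sr, ..., sr^8} (size 9)
  chi_1 (triv)               1             1                    1                    1                    1                    1                          
  chi_2 (sign: r->1, s->-1)  1             1                    1                    1                    1                    -1                         
  chi_3 (2d, j=1)            2             2*cos(2*pi/9)        2*cos(4*pi/9)        -1                   -2*cos(pi/9)         0                          
  chi_4 (2d, j=2)            2             2*cos(4*pi/9)        -2*cos(pi/9)         -1                   2*cos(2*pi/9)        0                          
  chi_5 (2d, j=3)            2             -1                   -1                   2                    -1                   0                          
  chi_6 (2d, j=4)            2             -2*cos(pi/9)         2*cos(2*pi/9)        -1                   2*cos(4*pi/9)        0                          

Spot check: chi_2 (sign: r->1, s->-1) on {r^3, r^6} = 1.

D_9 has order 2*9 = 18 with 6 conjugacy classes, hence 6 irreducibles. Sum of squared dims 1 + 1 + 4 + 4 + 4 + 4 = 18 = |G|. Linear characters come from the abelianisation; the 2-dimensional irreps have character r^k -> 2*cos(2*pi*j*k/9), reflections -> 0.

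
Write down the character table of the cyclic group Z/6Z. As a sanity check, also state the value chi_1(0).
Character table of Z/6Z (irreps indexed chi_0,...,chi_5 with chi_k(m) = zeta_6^(k*m), zeta_6 = exp(2*pi*i/6)):
  irrep \ class  {0} (size 1)  {1} (size 1)    {2} (size 1)    {3} (size 1)  {4} (size 1)    {5} (size 1)  
  chi_0          1             1               1               1             1               1             
  chi_1          1             exp(I*pi/3)     exp(2*I*pi/3)   -1            exp(-2*I*pi/3)  exp(-I*pi/3)  
  chi_2          1             exp(2*I*pi/3)   exp(-2*I*pi/3)  1             exp(2*I*pi/3)   exp(-2*I*pi/3)
  chi_3          1             -1              1               -1            1               -1            
  chi_4          1             exp(-2*I*pi/3)  exp(2*I*pi/3)   1             exp(-2*I*pi/3)  exp(2*I*pi/3) 
  chi_5          1             exp(-I*pi/3)    exp(-2*I*pi/3)  -1            exp(2*I*pi/3)   exp(I*pi/3)   

Spot check: chi_1(0) = zeta_6^(1*0) = zeta_6^0 = 1.

Details: Z/6Z is abelian, so all 6 irreducible complex representations are 1-dimensional. They are given by chi_k(m) = zeta_6^(k*m) for k = 0,...,5. Row orthogonality: sum_m chi_k(m) conj(chi_l(m)) = 6 * [k = l].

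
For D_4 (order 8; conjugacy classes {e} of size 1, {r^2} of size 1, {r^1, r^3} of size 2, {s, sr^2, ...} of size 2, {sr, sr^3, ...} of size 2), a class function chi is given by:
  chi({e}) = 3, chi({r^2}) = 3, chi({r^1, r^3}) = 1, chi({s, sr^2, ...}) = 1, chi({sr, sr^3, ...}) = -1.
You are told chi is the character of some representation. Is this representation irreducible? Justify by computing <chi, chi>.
Not irreducible (reducible): <chi, chi> = 3 > 1.

Working: <chi, chi> = (1/|G|) sum_C |C| * |chi(C)|^2 = (1/8)[1*|3|^2 + 1*|3|^2 + 2*|1|^2 + 2*|1|^2 + 2*|-1|^2]
  = (1/8)[(9) + (9) + (2) + (2) + (2)] = 24/8 = 3.
A character is irreducible iff <chi, chi> = 1, so this representation is reducible.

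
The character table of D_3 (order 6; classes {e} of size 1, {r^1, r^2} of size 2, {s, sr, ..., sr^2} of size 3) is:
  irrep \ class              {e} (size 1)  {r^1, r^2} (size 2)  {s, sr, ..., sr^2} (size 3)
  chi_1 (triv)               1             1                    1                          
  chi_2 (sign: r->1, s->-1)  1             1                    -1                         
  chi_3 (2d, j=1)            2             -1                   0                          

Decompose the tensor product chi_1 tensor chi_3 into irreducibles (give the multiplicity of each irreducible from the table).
chi_1 tensor chi_3 = chi_3 (all other irreducibles have multiplicity 0).

Solution. The character of a tensor product is the pointwise product (chi_1 * chi_3)(C) = chi_1(C) * chi_3(C):
  {e}: (1)*(2), {r^1, r^2}: (1)*(-1), {s, sr, ..., sr^2}: (1)*(0)
so (chi_1 * chi_3) takes values
  {e} -> 2, {r^1, r^2} -> -1, {s, sr, ..., sr^2} -> 0.
Now take the inner product of this character with each irreducible chi from the table, <chi_1*chi_3, chi> = (1/6) sum_C |C| (chi_1*chi_3)(C) conj(chi(C)):
  <chi_1*chi_3, chi_1> = (1/6)[1*(2)*conj(1) + 2*(-1)*conj(1) + 3*(0)*conj(1)]
      = (1/6)[(2) + (-2) + (0)] = 0/6 = 0
  <chi_1*chi_3, chi_2> = (1/6)[1*(2)*conj(1) + 2*(-1)*conj(1) + 3*(0)*conj(-1)]
      = (1/6)[(2) + (-2) + (0)] = 0/6 = 0
  <chi_1*chi_3, chi_3> = (1/6)[1*(2)*conj(2) + 2*(-1)*conj(-1) + 3*(0)*conj(0)]
      = (1/6)[(4) + (2) + (0)] = 6/6 = 1
Hence the multiplicities are chi_3: 1. Dimension check: dim(chi_1)*dim(chi_3) = 1*2 = 2 and sum (mult * dim) = 1*2 = 2.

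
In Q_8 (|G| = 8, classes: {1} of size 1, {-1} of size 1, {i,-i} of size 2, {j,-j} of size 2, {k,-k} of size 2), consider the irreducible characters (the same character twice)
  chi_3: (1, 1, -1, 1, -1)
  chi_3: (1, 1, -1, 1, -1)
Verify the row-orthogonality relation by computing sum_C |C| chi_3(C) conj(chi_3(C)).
Sum = 8 = |G| = 8; so <chi_3, chi_3> = 1 (norm-1 confirms irreducibility).

Explanation: Compute term by term over conjugacy classes (|C| * chi_3(C) * conj(chi_3(C))):
  1*(1)*conj(1) + 1*(1)*conj(1) + 2*(-1)*conj(-1) + 2*(1)*conj(1) + 2*(-1)*conj(-1)
  = (1) + (1) + (2) + (2) + (2)
  = 8.
Dividing by |G| = 8 gives 8/8 = 1, matching the row-orthogonality relation <chi_3, chi_3> = [chi_3 = chi_3].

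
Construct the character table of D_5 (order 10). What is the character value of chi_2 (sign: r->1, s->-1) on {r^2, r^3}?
Conjugacy classes: {e} of size 1, {r^1, r^4} of size 2, {r^2, r^3} of size 2, {s, sr, ..., sr^4} of size 5.
Character table:
  irrep \ class              {e} (size 1)  {r^1, r^4} (size 2)  {r^2, r^3} (size 2)  {s, sr, ..., sr^4} (size 5)
  chi_1 (triv)               1             1                    1                    1                          
  chi_2 (sign: r->1, s->-1)  1             1                    1                    -1                         
  chi_3 (2d, j=1)            2             -1/2 + sqrt(5)/2     -sqrt(5)/2 - 1/2     0                          
  chi_4 (2d, j=2)            2             -sqrt(5)/2 - 1/2     -1/2 + sqrt(5)/2     0                          

Spot check: chi_2 (sign: r->1, s->-1) on {r^2, r^3} = 1.

Proof sketch: D_5 has order 2*5 = 10 with 4 conjugacy classes, hence 4 irreducibles. Sum of squared dims 1 + 1 + 4 + 4 = 10 = |G|. Linear characters come from the abelianisation; the 2-dimensional irreps have character r^k -> 2*cos(2*pi*j*k/5), reflections -> 0.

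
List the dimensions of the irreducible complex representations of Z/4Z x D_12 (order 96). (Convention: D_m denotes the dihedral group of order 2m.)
Dimensions: 1, 1, 1, 1, 1, 1, 1, 1, 1, 1, 1, 1, 1, 1, 1, 1, 2, 2, 2, 2, 2, 2, 2, 2, 2, 2, 2, 2, 2, 2, 2, 2, 2, 2, 2, 2

Working: There are 36 irreducibles (= number of conjugacy classes). Their dimensions d_i satisfy sum d_i^2 = |G| = 96: 1 + 1 + 1 + 1 + 1 + 1 + 1 + 1 + 1 + 1 + 1 + 1 + 1 + 1 + 1 + 1 + 4 + 4 + 4 + 4 + 4 + 4 + 4 + 4 + 4 + 4 + 4 + 4 + 4 + 4 + 4 + 4 + 4 + 4 + 4 + 4 = 96. (For the product with Z/4Z: each of the 4 1-dim characters of Z/4Z tensors with each irrep of D_12, giving 4 copies of each D_12-dimension.)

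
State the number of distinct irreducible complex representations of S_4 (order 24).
5

Justification: The number of irreducible complex representations of a finite group equals its number of conjugacy classes. Conjugacy classes in S_4 correspond to cycle types, i.e. partitions of 4; there are p(4) = 5 of them, so S_4 (order 24) has exactly 5 irreducible complex representations.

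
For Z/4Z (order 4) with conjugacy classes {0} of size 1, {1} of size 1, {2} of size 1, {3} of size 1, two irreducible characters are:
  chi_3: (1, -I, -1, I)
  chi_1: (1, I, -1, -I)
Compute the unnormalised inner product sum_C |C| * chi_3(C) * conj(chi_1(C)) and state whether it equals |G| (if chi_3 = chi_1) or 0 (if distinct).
Sum = 0; so <chi_3, chi_1> = 0 (distinct irreducibles are orthogonal).

Compute term by term over conjugacy classes (|C| * chi_3(C) * conj(chi_1(C))):
  1*(1)*conj(1) + 1*(-I)*conj(I) + 1*(-1)*conj(-1) + 1*(I)*conj(-I)
  = (1) + (-1) + (1) + (-1)
  = 0.
(Exp terms are combined using exp(i*s)*conj(exp(i*t)) = exp(i*(s-t)), and sums of them are collapsed using the identity that for every m > 1 the m distinct m-th roots of unity sum to 0, e.g. 1 + exp(2*I*pi/3) + exp(-2*I*pi/3) = 0.)
Dividing by |G| = 4 gives 0/4 = 0, matching the row-orthogonality relation <chi_3, chi_1> = [chi_3 = chi_1].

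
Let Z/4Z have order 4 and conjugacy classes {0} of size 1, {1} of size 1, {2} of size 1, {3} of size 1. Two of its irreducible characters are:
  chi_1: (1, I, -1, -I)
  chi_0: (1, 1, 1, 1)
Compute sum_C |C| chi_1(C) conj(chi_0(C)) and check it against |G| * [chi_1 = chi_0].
Sum = 0; so <chi_1, chi_0> = 0 (distinct irreducibles are orthogonal).

Compute term by term over conjugacy classes (|C| * chi_1(C) * conj(chi_0(C))):
  1*(1)*conj(1) + 1*(I)*conj(1) + 1*(-1)*conj(1) + 1*(-I)*conj(1)
  = (1) + (I) + (-1) + (-I)
  = 0.
(Exp terms are combined using exp(i*s)*conj(exp(i*t)) = exp(i*(s-t)), and sums of them are collapsed using the identity that for every m > 1 the m distinct m-th roots of unity sum to 0, e.g. 1 + exp(2*I*pi/3) + exp(-2*I*pi/3) = 0.)
Dividing by |G| = 4 gives 0/4 = 0, matching the row-orthogonality relation <chi_1, chi_0> = [chi_1 = chi_0].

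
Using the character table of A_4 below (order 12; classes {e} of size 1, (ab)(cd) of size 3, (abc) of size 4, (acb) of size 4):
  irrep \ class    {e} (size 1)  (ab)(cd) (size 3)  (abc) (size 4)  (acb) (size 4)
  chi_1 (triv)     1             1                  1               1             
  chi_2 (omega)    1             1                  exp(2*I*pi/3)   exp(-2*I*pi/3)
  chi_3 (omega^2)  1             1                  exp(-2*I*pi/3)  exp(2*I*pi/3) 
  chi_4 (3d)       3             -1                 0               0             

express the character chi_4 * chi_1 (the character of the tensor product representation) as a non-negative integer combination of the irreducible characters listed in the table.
chi_4 tensor chi_1 = chi_4 (all other irreducibles have multiplicity 0).

Reasoning: The character of a tensor product is the pointwise product (chi_4 * chi_1)(C) = chi_4(C) * chi_1(C):
  {e}: (3)*(1), (ab)(cd): (-1)*(1), (abc): (0)*(1), (acb): (0)*(1)
so (chi_4 * chi_1) takes values
  {e} -> 3, (ab)(cd) -> -1, (abc) -> 0, (acb) -> 0.
Now take the inner product of this character with each irreducible chi from the table, <chi_4*chi_1, chi> = (1/12) sum_C |C| (chi_4*chi_1)(C) conj(chi(C)):
  <chi_4*chi_1, chi_1> = (1/12)[1*(3)*conj(1) + 3*(-1)*conj(1) + 4*(0)*conj(1) + 4*(0)*conj(1)]
      = (1/12)[(3) + (-3) + (0) + (0)] = 0/12 = 0
  <chi_4*chi_1, chi_2> = (1/12)[1*(3)*conj(1) + 3*(-1)*conj(1) + 4*(0)*conj(exp(2*I*pi/3)) + 4*(0)*conj(exp(-2*I*pi/3))]
      = (1/12)[(3) + (-3) + (0) + (0)] = 0/12 = 0
  <chi_4*chi_1, chi_3> = (1/12)[1*(3)*conj(1) + 3*(-1)*conj(1) + 4*(0)*conj(exp(-2*I*pi/3)) + 4*(0)*conj(exp(2*I*pi/3))]
      = (1/12)[(3) + (-3) + (0) + (0)] = 0/12 = 0
  <chi_4*chi_1, chi_4> = (1/12)[1*(3)*conj(3) + 3*(-1)*conj(-1) + 4*(0)*conj(0) + 4*(0)*conj(0)]
      = (1/12)[(9) + (3) + (0) + (0)] = 12/12 = 1
(Exp terms are combined using exp(i*s)*conj(exp(i*t)) = exp(i*(s-t)), and sums of them are collapsed using the identity that for every m > 1 the m distinct m-th roots of unity sum to 0, e.g. 1 + exp(2*I*pi/3) + exp(-2*I*pi/3) = 0.)
Hence the multiplicities are chi_4: 1. Dimension check: dim(chi_4)*dim(chi_1) = 3*1 = 3 and sum (mult * dim) = 1*3 = 3.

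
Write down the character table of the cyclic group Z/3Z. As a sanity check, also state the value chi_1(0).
Character table of Z/3Z (irreps indexed chi_0,...,chi_2 with chi_k(m) = zeta_3^(k*m), zeta_3 = exp(2*pi*i/3)):
  irrep \ class  {0} (size 1)  {1} (size 1)    {2} (size 1)  
  chi_0          1             1               1             
  chi_1          1             exp(2*I*pi/3)   exp(-2*I*pi/3)
  chi_2          1             exp(-2*I*pi/3)  exp(2*I*pi/3) 

Spot check: chi_1(0) = zeta_3^(1*0) = zeta_3^0 = 1.

Z/3Z is abelian, so all 3 irreducible complex representations are 1-dimensional. They are given by chi_k(m) = zeta_3^(k*m) for k = 0,...,2. Row orthogonality: sum_m chi_k(m) conj(chi_l(m)) = 3 * [k = l].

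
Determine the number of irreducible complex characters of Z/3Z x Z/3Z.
9

Reasoning: The number of irreducible complex representations of a finite group equals its number of conjugacy classes. Z/3Z x Z/3Z is abelian of order 9, so every element is its own conjugacy class: 9 classes, so Z/3Z x Z/3Z (order 9) has exactly 9 irreducible complex representations.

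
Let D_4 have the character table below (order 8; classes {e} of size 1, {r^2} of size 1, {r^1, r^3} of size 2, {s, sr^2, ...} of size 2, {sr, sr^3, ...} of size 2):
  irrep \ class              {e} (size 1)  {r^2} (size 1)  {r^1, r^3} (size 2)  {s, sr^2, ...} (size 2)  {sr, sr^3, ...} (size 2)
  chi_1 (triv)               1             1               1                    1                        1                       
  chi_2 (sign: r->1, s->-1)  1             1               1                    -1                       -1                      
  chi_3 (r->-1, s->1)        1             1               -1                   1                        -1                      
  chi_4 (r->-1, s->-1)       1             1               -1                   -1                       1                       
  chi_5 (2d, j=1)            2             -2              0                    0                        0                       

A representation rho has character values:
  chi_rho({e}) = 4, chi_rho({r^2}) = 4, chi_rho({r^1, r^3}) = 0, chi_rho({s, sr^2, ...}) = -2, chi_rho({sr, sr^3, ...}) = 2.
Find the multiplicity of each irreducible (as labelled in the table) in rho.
Multiplicities: chi_1: 1, chi_2: 1, chi_3: 0, chi_4: 2, chi_5: 0.

Why: Use <chi_rho, chi> = (1/|G|) sum_C |C| * chi_rho(C) * conj(chi(C)) with |G| = 8 for each irreducible chi in the table:
  <chi_rho, chi_1> = (1/8)[1*(4)*conj(1) + 1*(4)*conj(1) + 2*(0)*conj(1) + 2*(-2)*conj(1) + 2*(2)*conj(1)]
      = (1/8)[(4) + (4) + (0) + (-4) + (4)] = 8/8 = 1
  <chi_rho, chi_2> = (1/8)[1*(4)*conj(1) + 1*(4)*conj(1) + 2*(0)*conj(1) + 2*(-2)*conj(-1) + 2*(2)*conj(-1)]
      = (1/8)[(4) + (4) + (0) + (4) + (-4)] = 8/8 = 1
  <chi_rho, chi_3> = (1/8)[1*(4)*conj(1) + 1*(4)*conj(1) + 2*(0)*conj(-1) + 2*(-2)*conj(1) + 2*(2)*conj(-1)]
      = (1/8)[(4) + (4) + (0) + (-4) + (-4)] = 0/8 = 0
  <chi_rho, chi_4> = (1/8)[1*(4)*conj(1) + 1*(4)*conj(1) + 2*(0)*conj(-1) + 2*(-2)*conj(-1) + 2*(2)*conj(1)]
      = (1/8)[(4) + (4) + (0) + (4) + (4)] = 16/8 = 2
  <chi_rho, chi_5> = (1/8)[1*(4)*conj(2) + 1*(4)*conj(-2) + 2*(0)*conj(0) + 2*(-2)*conj(0) + 2*(2)*conj(0)]
      = (1/8)[(8) + (-8) + (0) + (0) + (0)] = 0/8 = 0
Dimension check: dim(rho) = sum (mult * dim) = 1*1 + 1*1 + 0*1 + 2*1 + 0*2 = 4 = chi_rho(e) = 4.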